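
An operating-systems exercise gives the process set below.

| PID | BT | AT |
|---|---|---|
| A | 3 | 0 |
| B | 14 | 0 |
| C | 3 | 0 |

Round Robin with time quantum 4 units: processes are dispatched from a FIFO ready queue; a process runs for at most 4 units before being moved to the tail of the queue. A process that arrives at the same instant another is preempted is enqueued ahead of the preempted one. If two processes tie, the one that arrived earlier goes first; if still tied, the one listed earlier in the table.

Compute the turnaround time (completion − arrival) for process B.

Schedule: | A 0-3 | B 3-7 | C 7-10 | B 10-20 |
Completion: A=3  B=20  C=10
Turnaround (C−A): A=3  B=20  C=10
Turnaround(B) = completion − arrival = 20 − 0 = 20

20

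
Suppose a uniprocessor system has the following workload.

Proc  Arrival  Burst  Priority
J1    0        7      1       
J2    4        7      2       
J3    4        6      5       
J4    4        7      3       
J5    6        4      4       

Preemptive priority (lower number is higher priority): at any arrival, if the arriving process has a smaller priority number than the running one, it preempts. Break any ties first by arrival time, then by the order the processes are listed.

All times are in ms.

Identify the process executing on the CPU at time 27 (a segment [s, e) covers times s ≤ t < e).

Timeline: | J1 0-7 | J2 7-14 | J4 14-21 | J5 21-25 | J3 25-31 |
Completion: J1=7  J2=14  J3=31  J4=21  J5=25
Turnaround (C−A): J1=7  J2=10  J3=27  J4=17  J5=19

J3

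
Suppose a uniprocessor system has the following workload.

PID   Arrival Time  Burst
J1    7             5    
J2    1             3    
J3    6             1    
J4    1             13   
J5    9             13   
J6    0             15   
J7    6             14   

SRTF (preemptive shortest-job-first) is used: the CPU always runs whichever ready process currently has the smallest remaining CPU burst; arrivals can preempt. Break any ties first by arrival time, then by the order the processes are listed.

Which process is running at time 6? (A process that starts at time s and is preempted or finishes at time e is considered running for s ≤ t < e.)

Timeline: | J6 0-1 | J2 1-4 | J4 4-6 | J3 6-7 | J1 7-12 | J4 12-23 | J5 23-36 | J6 36-50 | J7 50-64 |
Completion: J1=12  J2=4  J3=7  J4=23  J5=36  J6=50  J7=64
Turnaround (C−A): J1=5  J2=3  J3=1  J4=22  J5=27  J6=50  J7=58

J3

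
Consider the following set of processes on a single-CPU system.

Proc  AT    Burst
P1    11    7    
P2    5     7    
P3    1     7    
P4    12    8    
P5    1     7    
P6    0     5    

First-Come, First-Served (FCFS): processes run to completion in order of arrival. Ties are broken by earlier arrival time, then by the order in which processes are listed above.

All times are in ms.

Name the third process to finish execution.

Schedule: | P6 0-5 | P3 5-12 | P5 12-19 | P2 19-26 | P1 26-33 | P4 33-41 |
Completion: P1=33  P2=26  P3=12  P4=41  P5=19  P6=5
Finish order: P6 → P3 → P5 → P2 → P1 → P4

P5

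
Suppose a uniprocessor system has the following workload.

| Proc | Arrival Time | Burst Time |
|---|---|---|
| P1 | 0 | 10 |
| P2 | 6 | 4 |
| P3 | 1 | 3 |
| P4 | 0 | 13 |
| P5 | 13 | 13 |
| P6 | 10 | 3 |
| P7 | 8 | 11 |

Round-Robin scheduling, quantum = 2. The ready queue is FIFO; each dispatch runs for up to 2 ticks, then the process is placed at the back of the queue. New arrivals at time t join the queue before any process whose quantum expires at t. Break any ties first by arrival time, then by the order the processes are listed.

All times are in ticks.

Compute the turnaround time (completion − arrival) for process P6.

20

Gantt: | P1 0-2 | P4 2-4 | P3 4-6 | P1 6-8 | P4 8-10 | P2 10-12 | P3 12-13 | P7 13-15 | P1 15-17 | P6 17-19 | P4 19-21 | P2 21-23 | P5 23-25 | P7 25-27 | P1 27-29 | P6 29-30 | P4 30-32 | P5 32-34 | P7 34-36 | P1 36-38 | P4 38-40 | P5 40-42 | P7 42-44 | P4 44-46 | P5 46-48 | P7 48-50 | P4 50-51 | P5 51-53 | P7 53-54 | P5 54-57 |
Completion: P1=38  P2=23  P3=13  P4=51  P5=57  P6=30  P7=54
Turnaround (C−A): P1=38  P2=17  P3=12  P4=51  P5=44  P6=20  P7=46
Turnaround(P6) = completion − arrival = 30 − 10 = 20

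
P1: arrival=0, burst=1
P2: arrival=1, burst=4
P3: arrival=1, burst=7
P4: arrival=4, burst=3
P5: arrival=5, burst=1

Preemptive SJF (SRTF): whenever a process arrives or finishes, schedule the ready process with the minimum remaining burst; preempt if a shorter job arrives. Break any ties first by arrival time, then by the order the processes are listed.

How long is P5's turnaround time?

1

Schedule: | P1 0-1 | P2 1-5 | P5 5-6 | P4 6-9 | P3 9-16 |
Completion: P1=1  P2=5  P3=16  P4=9  P5=6
Turnaround (C−A): P1=1  P2=4  P3=15  P4=5  P5=1
Turnaround(P5) = completion − arrival = 6 − 5 = 1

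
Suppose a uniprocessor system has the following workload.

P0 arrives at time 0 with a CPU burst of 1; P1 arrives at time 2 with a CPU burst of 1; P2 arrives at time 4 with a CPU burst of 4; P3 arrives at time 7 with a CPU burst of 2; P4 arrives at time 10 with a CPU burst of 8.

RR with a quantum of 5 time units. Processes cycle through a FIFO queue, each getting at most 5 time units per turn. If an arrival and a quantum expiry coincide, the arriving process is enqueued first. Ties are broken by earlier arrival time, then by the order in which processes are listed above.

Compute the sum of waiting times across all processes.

Schedule: | P0 0-1 | idle 1-2 | P1 2-3 | idle 3-4 | P2 4-8 | P3 8-10 | P4 10-18 |
Completion: P0=1  P1=3  P2=8  P3=10  P4=18
Turnaround (C−A): P0=1  P1=1  P2=4  P3=3  P4=8
Waiting = turnaround − burst: P0=0, P1=0, P2=0, P3=1, P4=0
Total waiting = 0 + 0 + 0 + 1 + 0 = 1

1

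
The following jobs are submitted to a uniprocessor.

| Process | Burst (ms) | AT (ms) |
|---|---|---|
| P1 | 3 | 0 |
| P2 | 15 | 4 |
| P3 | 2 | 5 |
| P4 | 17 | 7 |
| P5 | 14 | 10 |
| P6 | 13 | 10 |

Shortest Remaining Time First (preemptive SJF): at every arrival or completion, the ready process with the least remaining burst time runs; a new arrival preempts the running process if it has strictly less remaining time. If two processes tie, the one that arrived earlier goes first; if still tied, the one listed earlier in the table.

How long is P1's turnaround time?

3

Timeline: | P1 0-3 | idle 3-4 | P2 4-5 | P3 5-7 | P2 7-21 | P6 21-34 | P5 34-48 | P4 48-65 |
Completion: P1=3  P2=21  P3=7  P4=65  P5=48  P6=34
Turnaround (C−A): P1=3  P2=17  P3=2  P4=58  P5=38  P6=24
Turnaround(P1) = completion − arrival = 3 − 0 = 3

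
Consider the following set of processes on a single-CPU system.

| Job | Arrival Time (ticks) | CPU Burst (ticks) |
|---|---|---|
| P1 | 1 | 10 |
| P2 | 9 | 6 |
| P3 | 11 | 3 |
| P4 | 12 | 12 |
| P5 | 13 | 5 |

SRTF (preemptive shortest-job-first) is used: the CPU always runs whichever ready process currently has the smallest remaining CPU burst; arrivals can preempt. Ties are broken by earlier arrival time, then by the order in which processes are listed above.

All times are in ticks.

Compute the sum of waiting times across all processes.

24

Schedule: | idle 0-1 | P1 1-11 | P3 11-14 | P5 14-19 | P2 19-25 | P4 25-37 |
Completion: P1=11  P2=25  P3=14  P4=37  P5=19
Waiting = turnaround − burst: P1=0, P2=10, P3=0, P4=13, P5=1
Total waiting = 0 + 10 + 0 + 13 + 1 = 24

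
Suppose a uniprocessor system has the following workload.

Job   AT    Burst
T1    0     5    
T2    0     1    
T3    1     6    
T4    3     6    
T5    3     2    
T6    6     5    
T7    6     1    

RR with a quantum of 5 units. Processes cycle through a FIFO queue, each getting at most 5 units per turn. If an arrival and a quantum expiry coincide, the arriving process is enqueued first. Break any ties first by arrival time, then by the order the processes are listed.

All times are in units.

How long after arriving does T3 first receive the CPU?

Gantt: | T1 0-5 | T2 5-6 | T3 6-11 | T4 11-16 | T5 16-18 | T6 18-23 | T7 23-24 | T3 24-25 | T4 25-26 |
Completion: T1=5  T2=6  T3=25  T4=26  T5=18  T6=23  T7=24
Turnaround (C−A): T1=5  T2=6  T3=24  T4=23  T5=15  T6=17  T7=18
Response(T3) = first start − arrival = 6 − 1 = 5

5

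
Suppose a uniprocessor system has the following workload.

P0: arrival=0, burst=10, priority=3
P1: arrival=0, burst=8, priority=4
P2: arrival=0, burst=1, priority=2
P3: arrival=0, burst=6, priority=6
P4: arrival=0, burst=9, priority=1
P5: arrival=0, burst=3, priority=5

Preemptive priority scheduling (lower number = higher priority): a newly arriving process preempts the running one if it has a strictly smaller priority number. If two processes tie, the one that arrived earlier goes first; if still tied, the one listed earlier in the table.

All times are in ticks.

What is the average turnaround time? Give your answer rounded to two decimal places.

Timeline: | P4 0-9 | P2 9-10 | P0 10-20 | P1 20-28 | P5 28-31 | P3 31-37 |
Completion: P0=20  P1=28  P2=10  P3=37  P4=9  P5=31
Turnaround (C−A): P0=20  P1=28  P2=10  P3=37  P4=9  P5=31
Turnaround times: P0=20, P1=28, P2=10, P3=37, P4=9, P5=31
Average turnaround = (20+28+10+37+9+31) / 6 = 135/6 = 22.50

22.50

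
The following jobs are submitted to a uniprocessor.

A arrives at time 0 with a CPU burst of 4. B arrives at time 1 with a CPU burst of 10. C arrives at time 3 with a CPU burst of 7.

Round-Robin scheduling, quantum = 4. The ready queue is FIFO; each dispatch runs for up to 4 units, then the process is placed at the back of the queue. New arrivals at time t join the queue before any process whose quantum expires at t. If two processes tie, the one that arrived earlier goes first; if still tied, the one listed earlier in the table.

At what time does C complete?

Timeline: | A 0-4 | B 4-8 | C 8-12 | B 12-16 | C 16-19 | B 19-21 |
Completion: A=4  B=21  C=19

19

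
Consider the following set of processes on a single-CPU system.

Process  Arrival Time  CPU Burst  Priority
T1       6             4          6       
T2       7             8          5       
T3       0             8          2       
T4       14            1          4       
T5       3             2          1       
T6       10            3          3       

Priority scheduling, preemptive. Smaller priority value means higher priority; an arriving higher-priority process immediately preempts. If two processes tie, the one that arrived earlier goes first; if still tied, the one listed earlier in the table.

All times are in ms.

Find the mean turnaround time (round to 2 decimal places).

Timeline: | T3 0-3 | T5 3-5 | T3 5-10 | T6 10-13 | T2 13-14 | T4 14-15 | T2 15-22 | T1 22-26 |
Completion: T1=26  T2=22  T3=10  T4=15  T5=5  T6=13
Turnaround (C−A): T1=20  T2=15  T3=10  T4=1  T5=2  T6=3
Turnaround times: T1=20, T2=15, T3=10, T4=1, T5=2, T6=3
Average turnaround = (20+15+10+1+2+3) / 6 = 51/6 = 8.50

8.50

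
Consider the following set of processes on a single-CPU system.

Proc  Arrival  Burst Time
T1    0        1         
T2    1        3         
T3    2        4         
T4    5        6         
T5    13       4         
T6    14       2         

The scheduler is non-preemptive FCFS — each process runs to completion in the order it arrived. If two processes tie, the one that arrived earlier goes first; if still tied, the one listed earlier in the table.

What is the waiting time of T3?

2

Schedule: | T1 0-1 | T2 1-4 | T3 4-8 | T4 8-14 | T5 14-18 | T6 18-20 |
Completion: T1=1  T2=4  T3=8  T4=14  T5=18  T6=20
Waiting(T3) = turnaround − burst = 6 − 4 = 2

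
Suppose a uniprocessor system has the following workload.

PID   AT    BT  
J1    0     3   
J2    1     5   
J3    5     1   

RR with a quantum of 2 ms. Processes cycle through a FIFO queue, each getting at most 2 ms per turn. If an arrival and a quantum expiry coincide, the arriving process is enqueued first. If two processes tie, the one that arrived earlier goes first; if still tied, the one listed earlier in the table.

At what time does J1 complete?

Gantt: | J1 0-2 | J2 2-4 | J1 4-5 | J2 5-7 | J3 7-8 | J2 8-9 |
Completion: J1=5  J2=9  J3=8

5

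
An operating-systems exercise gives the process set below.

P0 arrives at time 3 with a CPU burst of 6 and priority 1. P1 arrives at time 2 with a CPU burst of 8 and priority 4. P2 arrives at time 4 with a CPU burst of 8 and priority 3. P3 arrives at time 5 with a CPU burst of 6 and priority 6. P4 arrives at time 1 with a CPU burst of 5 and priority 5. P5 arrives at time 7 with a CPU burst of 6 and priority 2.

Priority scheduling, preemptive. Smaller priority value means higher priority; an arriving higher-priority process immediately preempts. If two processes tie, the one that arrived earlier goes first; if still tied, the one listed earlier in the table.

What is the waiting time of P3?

29

Schedule: | idle 0-1 | P4 1-2 | P1 2-3 | P0 3-9 | P5 9-15 | P2 15-23 | P1 23-30 | P4 30-34 | P3 34-40 |
Completion: P0=9  P1=30  P2=23  P3=40  P4=34  P5=15
Turnaround (C−A): P0=6  P1=28  P2=19  P3=35  P4=33  P5=8
Waiting(P3) = turnaround − burst = 35 − 6 = 29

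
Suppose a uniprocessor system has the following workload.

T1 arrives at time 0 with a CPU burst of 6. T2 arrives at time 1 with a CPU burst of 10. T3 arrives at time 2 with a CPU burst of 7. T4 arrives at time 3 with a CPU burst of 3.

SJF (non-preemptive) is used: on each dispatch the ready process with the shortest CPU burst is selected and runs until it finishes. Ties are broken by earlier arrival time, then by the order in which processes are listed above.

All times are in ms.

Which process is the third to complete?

Timeline: | T1 0-6 | T4 6-9 | T3 9-16 | T2 16-26 |
Completion: T1=6  T2=26  T3=16  T4=9
Turnaround (C−A): T1=6  T2=25  T3=14  T4=6
Finish order: T1 → T4 → T3 → T2

T3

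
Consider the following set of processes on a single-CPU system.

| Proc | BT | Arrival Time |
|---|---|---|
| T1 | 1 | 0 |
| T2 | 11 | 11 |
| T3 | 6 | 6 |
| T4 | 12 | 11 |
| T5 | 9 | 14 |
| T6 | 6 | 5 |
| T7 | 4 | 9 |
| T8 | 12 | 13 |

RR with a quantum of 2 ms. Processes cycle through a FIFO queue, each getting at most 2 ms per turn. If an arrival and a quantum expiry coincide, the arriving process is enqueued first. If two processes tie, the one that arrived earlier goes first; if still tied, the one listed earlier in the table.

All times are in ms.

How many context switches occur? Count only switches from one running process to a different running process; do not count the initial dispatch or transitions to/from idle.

Timeline: | T1 0-1 | idle 1-5 | T6 5-7 | T3 7-9 | T6 9-11 | T7 11-13 | T3 13-15 | T2 15-17 | T4 17-19 | T6 19-21 | T8 21-23 | T7 23-25 | T5 25-27 | T3 27-29 | T2 29-31 | T4 31-33 | T8 33-35 | T5 35-37 | T2 37-39 | T4 39-41 | T8 41-43 | T5 43-45 | T2 45-47 | T4 47-49 | T8 49-51 | T5 51-53 | T2 53-55 | T4 55-57 | T8 57-59 | T5 59-60 | T2 60-61 | T4 61-63 | T8 63-65 |
Completion: T1=1  T2=61  T3=29  T4=63  T5=60  T6=21  T7=25  T8=65

30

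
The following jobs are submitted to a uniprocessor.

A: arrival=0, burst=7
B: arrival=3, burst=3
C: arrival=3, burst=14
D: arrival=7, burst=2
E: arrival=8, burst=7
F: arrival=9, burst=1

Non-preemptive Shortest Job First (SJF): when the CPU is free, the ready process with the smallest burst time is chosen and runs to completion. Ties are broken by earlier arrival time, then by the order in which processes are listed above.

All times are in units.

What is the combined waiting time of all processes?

29

Schedule: | A 0-7 | D 7-9 | F 9-10 | B 10-13 | E 13-20 | C 20-34 |
Completion: A=7  B=13  C=34  D=9  E=20  F=10
Turnaround (C−A): A=7  B=10  C=31  D=2  E=12  F=1
Waiting = turnaround − burst: A=0, B=7, C=17, D=0, E=5, F=0
Total waiting = 0 + 7 + 17 + 0 + 5 + 0 = 29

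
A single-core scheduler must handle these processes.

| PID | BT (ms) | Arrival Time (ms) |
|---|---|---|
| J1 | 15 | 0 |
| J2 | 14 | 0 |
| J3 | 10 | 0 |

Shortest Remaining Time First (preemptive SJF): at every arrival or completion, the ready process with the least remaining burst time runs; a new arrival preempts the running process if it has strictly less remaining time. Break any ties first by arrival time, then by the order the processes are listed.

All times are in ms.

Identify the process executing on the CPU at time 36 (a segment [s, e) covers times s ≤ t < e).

Schedule: | J3 0-10 | J2 10-24 | J1 24-39 |
Completion: J1=39  J2=24  J3=10
Turnaround (C−A): J1=39  J2=24  J3=10

J1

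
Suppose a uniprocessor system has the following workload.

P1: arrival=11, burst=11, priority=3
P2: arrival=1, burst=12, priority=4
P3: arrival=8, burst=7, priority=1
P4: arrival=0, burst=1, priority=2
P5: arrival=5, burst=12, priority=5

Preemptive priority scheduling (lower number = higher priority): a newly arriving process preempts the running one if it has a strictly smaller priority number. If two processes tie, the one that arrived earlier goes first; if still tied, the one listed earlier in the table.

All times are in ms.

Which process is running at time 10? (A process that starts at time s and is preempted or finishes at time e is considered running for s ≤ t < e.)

P3

Schedule: | P4 0-1 | P2 1-8 | P3 8-15 | P1 15-26 | P2 26-31 | P5 31-43 |
Completion: P1=26  P2=31  P3=15  P4=1  P5=43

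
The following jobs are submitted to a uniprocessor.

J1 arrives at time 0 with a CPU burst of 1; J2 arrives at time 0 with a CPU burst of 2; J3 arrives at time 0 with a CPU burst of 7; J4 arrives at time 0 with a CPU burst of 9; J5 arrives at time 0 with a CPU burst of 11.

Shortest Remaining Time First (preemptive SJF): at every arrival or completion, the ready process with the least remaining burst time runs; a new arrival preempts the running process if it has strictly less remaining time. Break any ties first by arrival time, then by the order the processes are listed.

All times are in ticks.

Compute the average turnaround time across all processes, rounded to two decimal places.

Timeline: | J1 0-1 | J2 1-3 | J3 3-10 | J4 10-19 | J5 19-30 |
Completion: J1=1  J2=3  J3=10  J4=19  J5=30
Turnaround (C−A): J1=1  J2=3  J3=10  J4=19  J5=30
Turnaround times: J1=1, J2=3, J3=10, J4=19, J5=30
Average turnaround = (1+3+10+19+30) / 5 = 63/5 = 12.60

12.60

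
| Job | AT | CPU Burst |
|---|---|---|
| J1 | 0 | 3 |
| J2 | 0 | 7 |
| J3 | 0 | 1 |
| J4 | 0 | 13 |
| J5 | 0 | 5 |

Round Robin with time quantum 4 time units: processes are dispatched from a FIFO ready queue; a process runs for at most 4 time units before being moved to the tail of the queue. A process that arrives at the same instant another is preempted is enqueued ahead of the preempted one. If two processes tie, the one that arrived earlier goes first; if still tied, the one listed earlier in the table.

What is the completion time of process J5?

Gantt: | J1 0-3 | J2 3-7 | J3 7-8 | J4 8-12 | J5 12-16 | J2 16-19 | J4 19-23 | J5 23-24 | J4 24-29 |
Completion: J1=3  J2=19  J3=8  J4=29  J5=24
Turnaround (C−A): J1=3  J2=19  J3=8  J4=29  J5=24

24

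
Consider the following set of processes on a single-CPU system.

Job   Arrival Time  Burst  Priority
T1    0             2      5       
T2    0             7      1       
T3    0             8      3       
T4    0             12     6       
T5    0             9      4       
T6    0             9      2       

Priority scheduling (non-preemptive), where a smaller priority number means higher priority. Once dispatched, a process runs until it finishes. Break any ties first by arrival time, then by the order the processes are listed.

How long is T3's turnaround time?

Schedule: | T2 0-7 | T6 7-16 | T3 16-24 | T5 24-33 | T1 33-35 | T4 35-47 |
Completion: T1=35  T2=7  T3=24  T4=47  T5=33  T6=16
Turnaround (C−A): T1=35  T2=7  T3=24  T4=47  T5=33  T6=16
Turnaround(T3) = completion − arrival = 24 − 0 = 24

24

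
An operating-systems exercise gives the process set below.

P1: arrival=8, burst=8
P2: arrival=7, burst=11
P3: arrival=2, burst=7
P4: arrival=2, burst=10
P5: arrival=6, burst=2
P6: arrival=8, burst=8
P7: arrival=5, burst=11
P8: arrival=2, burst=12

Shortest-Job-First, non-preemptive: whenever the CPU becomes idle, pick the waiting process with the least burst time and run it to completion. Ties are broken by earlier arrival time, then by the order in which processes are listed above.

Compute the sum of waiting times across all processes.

Timeline: | idle 0-2 | P3 2-9 | P5 9-11 | P1 11-19 | P6 19-27 | P4 27-37 | P7 37-48 | P2 48-59 | P8 59-71 |
Completion: P1=19  P2=59  P3=9  P4=37  P5=11  P6=27  P7=48  P8=71
Waiting = turnaround − burst: P1=3, P2=41, P3=0, P4=25, P5=3, P6=11, P7=32, P8=57
Total waiting = 3 + 41 + 0 + 25 + 3 + 11 + 32 + 57 = 172

172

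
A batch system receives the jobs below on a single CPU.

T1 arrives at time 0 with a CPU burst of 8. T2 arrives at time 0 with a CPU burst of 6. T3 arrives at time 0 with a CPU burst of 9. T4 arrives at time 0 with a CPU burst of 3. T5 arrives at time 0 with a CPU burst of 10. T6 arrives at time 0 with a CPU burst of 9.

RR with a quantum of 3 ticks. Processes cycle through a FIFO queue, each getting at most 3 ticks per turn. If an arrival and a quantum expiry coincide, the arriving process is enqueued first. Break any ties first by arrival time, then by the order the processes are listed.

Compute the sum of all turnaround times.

198

Gantt: | T1 0-3 | T2 3-6 | T3 6-9 | T4 9-12 | T5 12-15 | T6 15-18 | T1 18-21 | T2 21-24 | T3 24-27 | T5 27-30 | T6 30-33 | T1 33-35 | T3 35-38 | T5 38-41 | T6 41-44 | T5 44-45 |
Completion: T1=35  T2=24  T3=38  T4=12  T5=45  T6=44
Turnaround (C−A): T1=35  T2=24  T3=38  T4=12  T5=45  T6=44
Turnaround = completion − arrival: T1=35, T2=24, T3=38, T4=12, T5=45, T6=44
Total turnaround = 35 + 24 + 38 + 12 + 45 + 44 = 198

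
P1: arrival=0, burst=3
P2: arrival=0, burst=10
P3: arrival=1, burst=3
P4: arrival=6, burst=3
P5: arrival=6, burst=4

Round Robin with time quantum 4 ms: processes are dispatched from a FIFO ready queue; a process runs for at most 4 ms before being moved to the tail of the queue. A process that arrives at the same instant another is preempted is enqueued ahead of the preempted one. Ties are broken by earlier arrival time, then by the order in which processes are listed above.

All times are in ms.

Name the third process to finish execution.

P4

Timeline: | P1 0-3 | P2 3-7 | P3 7-10 | P4 10-13 | P5 13-17 | P2 17-23 |
Completion: P1=3  P2=23  P3=10  P4=13  P5=17
Turnaround (C−A): P1=3  P2=23  P3=9  P4=7  P5=11
Finish order: P1 → P3 → P4 → P5 → P2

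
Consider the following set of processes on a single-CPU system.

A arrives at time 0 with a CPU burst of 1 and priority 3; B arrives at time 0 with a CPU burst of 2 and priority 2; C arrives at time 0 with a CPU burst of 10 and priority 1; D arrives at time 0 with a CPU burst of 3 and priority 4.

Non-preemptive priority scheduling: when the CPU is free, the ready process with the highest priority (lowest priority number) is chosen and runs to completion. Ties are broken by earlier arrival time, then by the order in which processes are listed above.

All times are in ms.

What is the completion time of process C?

10

Schedule: | C 0-10 | B 10-12 | A 12-13 | D 13-16 |
Completion: A=13  B=12  C=10  D=16
Turnaround (C−A): A=13  B=12  C=10  D=16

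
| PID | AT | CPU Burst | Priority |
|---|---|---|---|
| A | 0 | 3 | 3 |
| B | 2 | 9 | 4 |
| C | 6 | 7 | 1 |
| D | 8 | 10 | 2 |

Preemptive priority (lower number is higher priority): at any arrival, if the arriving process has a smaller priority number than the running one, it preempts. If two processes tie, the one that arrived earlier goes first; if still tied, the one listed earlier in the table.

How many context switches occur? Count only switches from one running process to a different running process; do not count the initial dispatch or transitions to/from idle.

Gantt: | A 0-3 | B 3-6 | C 6-13 | D 13-23 | B 23-29 |
Completion: A=3  B=29  C=13  D=23
Turnaround (C−A): A=3  B=27  C=7  D=15

4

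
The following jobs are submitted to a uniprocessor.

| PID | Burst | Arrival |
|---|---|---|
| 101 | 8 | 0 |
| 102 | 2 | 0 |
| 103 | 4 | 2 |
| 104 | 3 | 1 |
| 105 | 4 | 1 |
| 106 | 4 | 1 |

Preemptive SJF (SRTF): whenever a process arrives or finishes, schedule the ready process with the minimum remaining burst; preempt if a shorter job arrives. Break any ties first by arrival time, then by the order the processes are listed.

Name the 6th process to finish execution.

Schedule: | 102 0-2 | 104 2-5 | 105 5-9 | 106 9-13 | 103 13-17 | 101 17-25 |
Completion: 101=25  102=2  103=17  104=5  105=9  106=13
Turnaround (C−A): 101=25  102=2  103=15  104=4  105=8  106=12
Finish order: 102 → 104 → 105 → 106 → 103 → 101

101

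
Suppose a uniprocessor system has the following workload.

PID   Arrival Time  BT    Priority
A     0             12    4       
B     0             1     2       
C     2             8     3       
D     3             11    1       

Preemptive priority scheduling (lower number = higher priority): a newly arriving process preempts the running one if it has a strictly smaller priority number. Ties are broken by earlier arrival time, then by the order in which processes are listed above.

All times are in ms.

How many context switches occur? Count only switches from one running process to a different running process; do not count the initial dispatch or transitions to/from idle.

Gantt: | B 0-1 | A 1-2 | C 2-3 | D 3-14 | C 14-21 | A 21-32 |
Completion: A=32  B=1  C=21  D=14
Turnaround (C−A): A=32  B=1  C=19  D=11

5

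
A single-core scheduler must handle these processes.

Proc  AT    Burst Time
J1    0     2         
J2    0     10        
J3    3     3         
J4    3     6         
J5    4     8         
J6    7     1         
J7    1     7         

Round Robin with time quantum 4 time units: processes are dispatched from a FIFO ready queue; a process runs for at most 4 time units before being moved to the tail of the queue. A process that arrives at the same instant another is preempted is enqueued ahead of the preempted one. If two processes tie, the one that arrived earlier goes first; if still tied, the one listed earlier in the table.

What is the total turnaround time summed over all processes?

155

Timeline: | J1 0-2 | J2 2-6 | J7 6-10 | J3 10-13 | J4 13-17 | J5 17-21 | J2 21-25 | J6 25-26 | J7 26-29 | J4 29-31 | J5 31-35 | J2 35-37 |
Completion: J1=2  J2=37  J3=13  J4=31  J5=35  J6=26  J7=29
Turnaround (C−A): J1=2  J2=37  J3=10  J4=28  J5=31  J6=19  J7=28
Turnaround = completion − arrival: J1=2, J2=37, J3=10, J4=28, J5=31, J6=19, J7=28
Total turnaround = 2 + 37 + 10 + 28 + 31 + 19 + 28 = 155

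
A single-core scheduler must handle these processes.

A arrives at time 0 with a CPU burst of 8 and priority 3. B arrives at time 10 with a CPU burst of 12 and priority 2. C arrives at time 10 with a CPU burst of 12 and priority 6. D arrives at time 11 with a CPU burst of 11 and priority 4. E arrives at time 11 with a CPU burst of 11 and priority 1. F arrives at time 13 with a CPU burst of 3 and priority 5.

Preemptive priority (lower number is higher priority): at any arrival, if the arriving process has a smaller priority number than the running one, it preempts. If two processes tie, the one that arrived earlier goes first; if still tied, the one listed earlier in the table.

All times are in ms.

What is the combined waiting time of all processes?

Timeline: | A 0-8 | idle 8-10 | B 10-11 | E 11-22 | B 22-33 | D 33-44 | F 44-47 | C 47-59 |
Completion: A=8  B=33  C=59  D=44  E=22  F=47
Waiting = turnaround − burst: A=0, B=11, C=37, D=22, E=0, F=31
Total waiting = 0 + 11 + 37 + 22 + 0 + 31 = 101

101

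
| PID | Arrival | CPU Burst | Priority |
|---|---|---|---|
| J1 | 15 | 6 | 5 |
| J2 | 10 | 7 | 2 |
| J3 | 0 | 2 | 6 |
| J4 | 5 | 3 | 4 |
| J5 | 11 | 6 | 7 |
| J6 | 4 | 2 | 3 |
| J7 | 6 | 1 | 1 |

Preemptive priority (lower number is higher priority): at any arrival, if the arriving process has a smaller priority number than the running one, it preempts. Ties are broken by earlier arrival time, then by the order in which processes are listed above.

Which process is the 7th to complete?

J5

Timeline: | J3 0-2 | idle 2-4 | J6 4-6 | J7 6-7 | J4 7-10 | J2 10-17 | J1 17-23 | J5 23-29 |
Completion: J1=23  J2=17  J3=2  J4=10  J5=29  J6=6  J7=7
Finish order: J3 → J6 → J7 → J4 → J2 → J1 → J5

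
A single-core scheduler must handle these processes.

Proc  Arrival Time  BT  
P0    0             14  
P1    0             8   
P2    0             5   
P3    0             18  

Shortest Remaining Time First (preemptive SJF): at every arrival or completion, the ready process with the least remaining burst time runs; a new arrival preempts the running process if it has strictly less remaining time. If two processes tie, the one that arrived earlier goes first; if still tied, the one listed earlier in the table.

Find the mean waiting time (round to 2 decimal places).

Gantt: | P2 0-5 | P1 5-13 | P0 13-27 | P3 27-45 |
Completion: P0=27  P1=13  P2=5  P3=45
Turnaround (C−A): P0=27  P1=13  P2=5  P3=45
Waiting times: P0=13, P1=5, P2=0, P3=27
Average waiting = (13+5+0+27) / 4 = 45/4 = 11.25

11.25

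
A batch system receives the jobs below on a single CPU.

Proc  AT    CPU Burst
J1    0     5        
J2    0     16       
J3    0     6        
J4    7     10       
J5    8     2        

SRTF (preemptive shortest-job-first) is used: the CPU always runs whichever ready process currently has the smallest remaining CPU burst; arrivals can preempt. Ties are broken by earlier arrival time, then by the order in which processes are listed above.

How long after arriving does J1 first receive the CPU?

Timeline: | J1 0-5 | J3 5-8 | J5 8-10 | J3 10-13 | J4 13-23 | J2 23-39 |
Completion: J1=5  J2=39  J3=13  J4=23  J5=10
Response(J1) = first start − arrival = 0 − 0 = 0

0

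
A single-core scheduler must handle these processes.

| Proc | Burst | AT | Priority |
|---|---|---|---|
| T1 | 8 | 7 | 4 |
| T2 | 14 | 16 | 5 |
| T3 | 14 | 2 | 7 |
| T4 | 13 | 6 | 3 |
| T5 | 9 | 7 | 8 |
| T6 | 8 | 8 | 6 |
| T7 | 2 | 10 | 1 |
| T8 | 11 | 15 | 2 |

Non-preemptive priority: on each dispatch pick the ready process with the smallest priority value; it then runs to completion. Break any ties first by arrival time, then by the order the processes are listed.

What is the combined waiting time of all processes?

Timeline: | idle 0-2 | T3 2-16 | T7 16-18 | T8 18-29 | T4 29-42 | T1 42-50 | T2 50-64 | T6 64-72 | T5 72-81 |
Completion: T1=50  T2=64  T3=16  T4=42  T5=81  T6=72  T7=18  T8=29
Turnaround (C−A): T1=43  T2=48  T3=14  T4=36  T5=74  T6=64  T7=8  T8=14
Waiting = turnaround − burst: T1=35, T2=34, T3=0, T4=23, T5=65, T6=56, T7=6, T8=3
Total waiting = 35 + 34 + 0 + 23 + 65 + 56 + 6 + 3 = 222

222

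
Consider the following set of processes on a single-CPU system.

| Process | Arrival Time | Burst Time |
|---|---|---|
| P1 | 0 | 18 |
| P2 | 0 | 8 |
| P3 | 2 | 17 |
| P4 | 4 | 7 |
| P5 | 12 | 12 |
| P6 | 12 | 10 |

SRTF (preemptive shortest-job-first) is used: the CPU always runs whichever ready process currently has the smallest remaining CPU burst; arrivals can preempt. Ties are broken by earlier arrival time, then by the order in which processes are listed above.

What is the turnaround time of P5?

25

Gantt: | P2 0-8 | P4 8-15 | P6 15-25 | P5 25-37 | P3 37-54 | P1 54-72 |
Completion: P1=72  P2=8  P3=54  P4=15  P5=37  P6=25
Turnaround (C−A): P1=72  P2=8  P3=52  P4=11  P5=25  P6=13
Turnaround(P5) = completion − arrival = 37 − 12 = 25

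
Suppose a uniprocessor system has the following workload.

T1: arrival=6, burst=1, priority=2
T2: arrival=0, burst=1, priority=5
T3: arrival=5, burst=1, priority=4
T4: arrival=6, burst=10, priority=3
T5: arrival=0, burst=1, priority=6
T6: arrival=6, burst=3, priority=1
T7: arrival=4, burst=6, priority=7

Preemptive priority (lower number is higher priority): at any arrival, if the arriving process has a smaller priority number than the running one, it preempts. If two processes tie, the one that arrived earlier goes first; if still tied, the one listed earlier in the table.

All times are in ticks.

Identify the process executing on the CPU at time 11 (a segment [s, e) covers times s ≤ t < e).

Gantt: | T2 0-1 | T5 1-2 | idle 2-4 | T7 4-5 | T3 5-6 | T6 6-9 | T1 9-10 | T4 10-20 | T7 20-25 |
Completion: T1=10  T2=1  T3=6  T4=20  T5=2  T6=9  T7=25

T4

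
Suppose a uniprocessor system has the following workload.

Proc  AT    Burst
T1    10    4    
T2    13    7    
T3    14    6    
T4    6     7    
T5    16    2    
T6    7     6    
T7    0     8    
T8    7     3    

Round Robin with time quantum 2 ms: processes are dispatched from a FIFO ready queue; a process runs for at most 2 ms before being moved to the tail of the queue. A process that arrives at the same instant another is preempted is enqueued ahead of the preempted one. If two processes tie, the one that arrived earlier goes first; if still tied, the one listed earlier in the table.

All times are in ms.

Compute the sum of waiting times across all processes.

133

Schedule: | T7 0-6 | T4 6-8 | T7 8-10 | T6 10-12 | T8 12-14 | T4 14-16 | T1 16-18 | T6 18-20 | T2 20-22 | T3 22-24 | T8 24-25 | T5 25-27 | T4 27-29 | T1 29-31 | T6 31-33 | T2 33-35 | T3 35-37 | T4 37-38 | T2 38-40 | T3 40-42 | T2 42-43 |
Completion: T1=31  T2=43  T3=42  T4=38  T5=27  T6=33  T7=10  T8=25
Turnaround (C−A): T1=21  T2=30  T3=28  T4=32  T5=11  T6=26  T7=10  T8=18
Waiting = turnaround − burst: T1=17, T2=23, T3=22, T4=25, T5=9, T6=20, T7=2, T8=15
Total waiting = 17 + 23 + 22 + 25 + 9 + 20 + 2 + 15 = 133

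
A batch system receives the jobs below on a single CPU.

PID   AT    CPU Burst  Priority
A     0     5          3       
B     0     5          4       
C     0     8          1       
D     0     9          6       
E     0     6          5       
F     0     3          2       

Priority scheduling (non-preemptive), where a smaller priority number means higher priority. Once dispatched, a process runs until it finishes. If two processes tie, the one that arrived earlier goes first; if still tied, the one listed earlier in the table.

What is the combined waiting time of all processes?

83

Gantt: | C 0-8 | F 8-11 | A 11-16 | B 16-21 | E 21-27 | D 27-36 |
Completion: A=16  B=21  C=8  D=36  E=27  F=11
Waiting = turnaround − burst: A=11, B=16, C=0, D=27, E=21, F=8
Total waiting = 11 + 16 + 0 + 27 + 21 + 8 = 83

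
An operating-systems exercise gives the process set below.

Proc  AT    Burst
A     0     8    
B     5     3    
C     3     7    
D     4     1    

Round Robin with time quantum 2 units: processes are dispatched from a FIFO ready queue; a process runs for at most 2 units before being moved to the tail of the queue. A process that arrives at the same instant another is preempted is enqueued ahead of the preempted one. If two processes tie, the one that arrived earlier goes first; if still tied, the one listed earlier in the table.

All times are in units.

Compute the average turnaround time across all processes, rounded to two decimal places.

Schedule: | A 0-4 | C 4-6 | D 6-7 | A 7-9 | B 9-11 | C 11-13 | A 13-15 | B 15-16 | C 16-19 |
Completion: A=15  B=16  C=19  D=7
Turnaround times: A=15, B=11, C=16, D=3
Average turnaround = (15+11+16+3) / 4 = 45/4 = 11.25

11.25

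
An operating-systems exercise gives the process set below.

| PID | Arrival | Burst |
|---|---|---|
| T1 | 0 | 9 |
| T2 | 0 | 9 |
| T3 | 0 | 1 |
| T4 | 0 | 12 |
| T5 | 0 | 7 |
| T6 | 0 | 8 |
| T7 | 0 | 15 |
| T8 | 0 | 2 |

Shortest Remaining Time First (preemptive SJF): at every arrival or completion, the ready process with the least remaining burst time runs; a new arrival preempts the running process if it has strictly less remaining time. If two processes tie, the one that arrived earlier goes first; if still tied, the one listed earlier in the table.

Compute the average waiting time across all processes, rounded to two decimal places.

17.88

Timeline: | T3 0-1 | T8 1-3 | T5 3-10 | T6 10-18 | T1 18-27 | T2 27-36 | T4 36-48 | T7 48-63 |
Completion: T1=27  T2=36  T3=1  T4=48  T5=10  T6=18  T7=63  T8=3
Waiting times: T1=18, T2=27, T3=0, T4=36, T5=3, T6=10, T7=48, T8=1
Average waiting = (18+27+0+36+3+10+48+1) / 8 = 143/8 = 17.88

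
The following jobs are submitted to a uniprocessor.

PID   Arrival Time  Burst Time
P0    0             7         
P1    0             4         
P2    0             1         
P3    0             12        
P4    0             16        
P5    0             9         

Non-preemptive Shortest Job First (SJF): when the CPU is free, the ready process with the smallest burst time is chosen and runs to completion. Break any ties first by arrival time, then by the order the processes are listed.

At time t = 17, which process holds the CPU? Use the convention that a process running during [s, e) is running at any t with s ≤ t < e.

Timeline: | P2 0-1 | P1 1-5 | P0 5-12 | P5 12-21 | P3 21-33 | P4 33-49 |
Completion: P0=12  P1=5  P2=1  P3=33  P4=49  P5=21

P5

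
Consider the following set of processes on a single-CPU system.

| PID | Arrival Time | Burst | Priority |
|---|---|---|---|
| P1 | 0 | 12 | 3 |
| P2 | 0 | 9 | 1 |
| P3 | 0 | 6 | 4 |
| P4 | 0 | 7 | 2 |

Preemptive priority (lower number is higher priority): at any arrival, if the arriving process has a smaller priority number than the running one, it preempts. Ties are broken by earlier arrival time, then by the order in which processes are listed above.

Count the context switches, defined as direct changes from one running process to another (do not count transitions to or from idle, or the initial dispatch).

3

Timeline: | P2 0-9 | P4 9-16 | P1 16-28 | P3 28-34 |
Completion: P1=28  P2=9  P3=34  P4=16
Turnaround (C−A): P1=28  P2=9  P3=34  P4=16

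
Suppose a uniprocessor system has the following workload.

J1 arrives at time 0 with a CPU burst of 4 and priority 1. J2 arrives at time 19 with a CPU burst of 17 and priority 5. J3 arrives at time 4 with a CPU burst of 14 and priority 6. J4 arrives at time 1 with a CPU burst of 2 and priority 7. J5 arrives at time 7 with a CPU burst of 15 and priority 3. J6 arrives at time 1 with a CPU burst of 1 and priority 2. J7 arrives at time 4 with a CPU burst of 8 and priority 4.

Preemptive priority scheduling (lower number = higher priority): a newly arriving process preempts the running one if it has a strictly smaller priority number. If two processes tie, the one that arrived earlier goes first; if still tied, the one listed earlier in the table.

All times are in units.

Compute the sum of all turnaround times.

Schedule: | J1 0-4 | J6 4-5 | J7 5-7 | J5 7-22 | J7 22-28 | J2 28-45 | J3 45-59 | J4 59-61 |
Completion: J1=4  J2=45  J3=59  J4=61  J5=22  J6=5  J7=28
Turnaround (C−A): J1=4  J2=26  J3=55  J4=60  J5=15  J6=4  J7=24
Turnaround = completion − arrival: J1=4, J2=26, J3=55, J4=60, J5=15, J6=4, J7=24
Total turnaround = 4 + 26 + 55 + 60 + 15 + 4 + 24 = 188

188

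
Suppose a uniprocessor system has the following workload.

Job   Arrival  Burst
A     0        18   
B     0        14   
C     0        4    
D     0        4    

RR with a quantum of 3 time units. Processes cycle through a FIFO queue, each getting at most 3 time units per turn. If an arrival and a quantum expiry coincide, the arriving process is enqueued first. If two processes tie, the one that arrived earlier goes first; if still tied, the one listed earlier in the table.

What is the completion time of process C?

Timeline: | A 0-3 | B 3-6 | C 6-9 | D 9-12 | A 12-15 | B 15-18 | C 18-19 | D 19-20 | A 20-23 | B 23-26 | A 26-29 | B 29-32 | A 32-35 | B 35-37 | A 37-40 |
Completion: A=40  B=37  C=19  D=20

19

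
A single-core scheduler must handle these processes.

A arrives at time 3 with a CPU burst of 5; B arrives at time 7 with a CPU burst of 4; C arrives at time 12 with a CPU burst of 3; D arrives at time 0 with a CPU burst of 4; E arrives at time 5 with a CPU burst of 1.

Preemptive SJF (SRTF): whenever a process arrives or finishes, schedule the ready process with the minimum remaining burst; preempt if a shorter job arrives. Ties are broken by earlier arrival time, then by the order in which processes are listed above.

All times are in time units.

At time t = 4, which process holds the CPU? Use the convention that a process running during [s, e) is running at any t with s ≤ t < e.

Schedule: | D 0-4 | A 4-5 | E 5-6 | A 6-10 | B 10-14 | C 14-17 |
Completion: A=10  B=14  C=17  D=4  E=6

A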